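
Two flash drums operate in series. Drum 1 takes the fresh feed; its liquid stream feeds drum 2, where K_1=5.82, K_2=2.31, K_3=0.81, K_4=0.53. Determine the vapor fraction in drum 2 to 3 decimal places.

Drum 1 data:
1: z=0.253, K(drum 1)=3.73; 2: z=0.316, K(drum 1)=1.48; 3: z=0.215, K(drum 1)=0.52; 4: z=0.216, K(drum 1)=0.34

Drum 1:
Let ψ₁ = V/F and solve Σ zᵢ(Kᵢ−1)/(1+ψ₁(Kᵢ−1)) = 0.
Check two-phase: ΣzᵢKᵢ = 1.597 > 1 and Σzᵢ/Kᵢ = 1.330 > 1, so g(0) = 0.597 > 0 and g(1) = -0.330 < 0.
Newton iteration, ψ₁⁰ = 0.46:
  ψ₁ = 0.460: g = 0.0933, g' = -0.695 → ψ₁ = 0.594
  ψ₁ = 0.594: g = 0.0025, g' = -0.670 → ψ₁ = 0.598
Converged at ψ₁ = 0.598.
Drum-1 compositions:
  1: x = 0.096, y = 0.358
  2: x = 0.246, y = 0.363
  3: x = 0.302, y = 0.157
  4: x = 0.357, y = 0.121
Drum-2 feed = drum-1 liquid: z₂ = (0.0961, 0.2455, 0.3015, 0.3568).
Drum 2:
Newton iteration, ψ₂⁰ = 0.49:
  ψ₂ = 0.490: g = 0.0526, g' = -0.500 → ψ₂ = 0.595
  ψ₂ = 0.595: g = 0.0030, g' = -0.448 → ψ₂ = 0.602
Converged at ψ₂ = 0.602.
  1: x = 0.025, y = 0.143
  2: x = 0.137, y = 0.317
  3: x = 0.340, y = 0.276
  4: x = 0.498, y = 0.264

V/F (drum 2) = 0.602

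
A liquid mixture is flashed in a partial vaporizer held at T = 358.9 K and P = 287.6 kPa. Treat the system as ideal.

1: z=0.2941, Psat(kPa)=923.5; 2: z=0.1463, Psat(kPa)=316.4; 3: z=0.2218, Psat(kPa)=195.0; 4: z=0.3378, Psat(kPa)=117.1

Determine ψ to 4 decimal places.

ψ = 0.4232

Raoult's law: Kᵢ = Pᵢˢᵃᵗ/P = Pᵢˢᵃᵗ/287.6.
  K_1 = 923.5/287.6 = 3.211057, K_2 = 316.4/287.6 = 1.100139, K_3 = 195.0/287.6 = 0.678025, K_4 = 117.1/287.6 = 0.407163
Iterate (Newton) starting at ψ = 0.56:
  ψ = 0.5600: g = -0.08250, g' = -0.5886 → ψ = 0.4198
  ψ = 0.4198: g = 0.00209, g' = -0.6292 → ψ = 0.4232
Converged at ψ = 0.4232.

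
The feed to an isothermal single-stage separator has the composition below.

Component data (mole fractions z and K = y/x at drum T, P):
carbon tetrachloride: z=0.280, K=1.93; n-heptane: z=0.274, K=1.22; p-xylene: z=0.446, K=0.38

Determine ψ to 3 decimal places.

ψ = 0.106

Rachford–Rice: g(ψ) = Σ zᵢ(Kᵢ−1)/(1+ψ(Kᵢ−1)) = 0.
Feasibility: ΣzᵢKᵢ = 1.044, Σzᵢ/Kᵢ = 1.543 — both > 1, two phases present.
Iterate (Newton) starting at ψ = 0.55:
  ψ = 0.550: g = -0.1936, g' = -0.511 → ψ = 0.171
  ψ = 0.171: g = -0.0267, g' = -0.407 → ψ = 0.106
Converged at ψ = 0.106.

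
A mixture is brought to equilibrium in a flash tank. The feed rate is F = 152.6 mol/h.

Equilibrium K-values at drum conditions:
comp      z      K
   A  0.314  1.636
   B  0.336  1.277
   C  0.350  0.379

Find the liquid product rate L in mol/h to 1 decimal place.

Let ψ = V/F and solve Σ zᵢ(Kᵢ−1)/(1+ψ(Kᵢ−1)) = 0.
Check two-phase: ΣzᵢKᵢ = 1.075 > 1 and Σzᵢ/Kᵢ = 1.379 > 1, so g(0) = 0.075 > 0 and g(1) = -0.379 < 0.
Newton–Raphson from ψ = 0.5:
  ψ = 0.500: g = -0.0820, g' = -0.377 → ψ = 0.283
  ψ = 0.283: g = -0.0080, g' = -0.312 → ψ = 0.257
Converged at ψ = 0.257.
Then V = ψ·F = 0.2567·152.6 = 39.2 mol/h and L = F − V = 113.4 mol/h.

L = 113.4 mol/h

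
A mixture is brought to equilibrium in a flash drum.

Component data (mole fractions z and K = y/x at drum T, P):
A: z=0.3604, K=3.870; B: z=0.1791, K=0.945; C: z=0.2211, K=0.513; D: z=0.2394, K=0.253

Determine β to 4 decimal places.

β = 0.4860

Rachford–Rice: g(β) = Σ zᵢ(Kᵢ−1)/(1+β(Kᵢ−1)) = 0.
Feasibility: ΣzᵢKᵢ = 1.7380, Σzᵢ/Kᵢ = 1.6599 — both > 1, two phases present.
Newton–Raphson from β = 0.43:
  β = 0.4300: g = 0.05324, g' = -0.9692 → β = 0.4849
  β = 0.4849: g = 0.00097, g' = -0.9378 → β = 0.4860
Converged at β = 0.4860.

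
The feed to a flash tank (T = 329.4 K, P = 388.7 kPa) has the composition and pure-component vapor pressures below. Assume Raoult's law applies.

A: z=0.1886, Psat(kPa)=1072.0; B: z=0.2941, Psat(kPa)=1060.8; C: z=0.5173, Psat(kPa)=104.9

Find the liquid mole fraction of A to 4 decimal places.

Raoult's law: Kᵢ = Pᵢˢᵃᵗ/P = Pᵢˢᵃᵗ/388.7.
  K_A = 1072.0/388.7 = 2.757911, K_B = 1060.8/388.7 = 2.729097, K_C = 104.9/388.7 = 0.269874
Rachford–Rice: g(V/F) = Σ zᵢ(Kᵢ−1)/(1+V/F(Kᵢ−1)) = 0.
Check two-phase: ΣzᵢKᵢ = 1.4624 > 1 and Σzᵢ/Kᵢ = 2.0930 > 1, so g(0) = 0.4624 > 0 and g(1) = -1.0930 < 0.
Newton–Raphson from V/F = 0.5:
  V/F = 0.5000: g = -0.14567, g' = -1.1020 → V/F = 0.3678
  V/F = 0.3678: g = -0.00418, g' = -1.0589 → V/F = 0.3639
Converged at V/F = 0.3639.
Compositions from xᵢ = zᵢ/(1+V/F(Kᵢ−1)), yᵢ = Kᵢxᵢ:
  A: x = 0.1150, y = 0.3172
  B: x = 0.1805, y = 0.4927
  C: x = 0.7045, y = 0.1901

x_A = 0.1150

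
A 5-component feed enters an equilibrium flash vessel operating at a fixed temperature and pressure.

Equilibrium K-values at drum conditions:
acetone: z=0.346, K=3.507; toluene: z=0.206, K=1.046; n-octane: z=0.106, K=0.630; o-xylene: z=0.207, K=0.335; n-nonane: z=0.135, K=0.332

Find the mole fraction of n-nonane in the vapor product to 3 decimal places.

y_n-nonane = 0.068

Newton–Raphson from ψ = 0.5:
  ψ = 0.500: g = 0.0044, g' = -0.792 → ψ = 0.506
Converged at ψ = 0.506.
Compositions from xᵢ = zᵢ/(1+ψ(Kᵢ−1)), yᵢ = Kᵢxᵢ:
  acetone: x = 0.153, y = 0.535
  toluene: x = 0.201, y = 0.211
  n-octane: x = 0.130, y = 0.082
  o-xylene: x = 0.312, y = 0.104
  n-nonane: x = 0.204, y = 0.068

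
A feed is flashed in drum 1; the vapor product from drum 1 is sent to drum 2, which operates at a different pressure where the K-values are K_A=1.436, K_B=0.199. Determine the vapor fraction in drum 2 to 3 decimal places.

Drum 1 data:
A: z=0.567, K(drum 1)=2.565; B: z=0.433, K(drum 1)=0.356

V/F (drum 2) = 0.355

Drum 1:
Rachford–Rice: g(ψ₁) = Σ zᵢ(Kᵢ−1)/(1+ψ₁(Kᵢ−1)) = 0.
Check two-phase: ΣzᵢKᵢ = 1.609 > 1 and Σzᵢ/Kᵢ = 1.437 > 1, so g(0) = 0.609 > 0 and g(1) = -0.437 < 0.
Binary case is linear: z₁(K₁−1)(1+ψ₁(K₂−1)) + z₂(K₂−1)(1+ψ₁(K₁−1)) = 0
⇒ ψ₁ = [z₁(K₁−1)+z₂(K₂−1)] / [−(K₁−1)(K₂−1)] = 0.6085/1.0079 = 0.604
Drum-1 compositions:
  A: x = 0.292, y = 0.748
  B: x = 0.708, y = 0.252
Drum-2 feed = drum-1 vapor: z₂ = (0.7478, 0.2522).
Drum 2:
Let ψ₂ = V/F and solve Σ zᵢ(Kᵢ−1)/(1+ψ₂(Kᵢ−1)) = 0.
g(0) = ΣzᵢKᵢ − 1 = 0.124 and g(1) = 1 − Σzᵢ/Kᵢ = -0.788, so a root lies in (0, 1).
Binary case is linear: z₁(K₁−1)(1+ψ₂(K₂−1)) + z₂(K₂−1)(1+ψ₂(K₁−1)) = 0
⇒ ψ₂ = [z₁(K₁−1)+z₂(K₂−1)] / [−(K₁−1)(K₂−1)] = 0.1240/0.3492 = 0.355
  A: x = 0.648, y = 0.930
  B: x = 0.352, y = 0.070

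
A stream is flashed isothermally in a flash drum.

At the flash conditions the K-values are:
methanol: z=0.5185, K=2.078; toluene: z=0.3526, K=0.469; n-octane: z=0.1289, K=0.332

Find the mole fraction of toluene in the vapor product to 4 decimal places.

y_toluene = 0.2193

Material balance + equilibrium reduce to Σ zᵢ(Kᵢ−1)/(1+V/F(Kᵢ−1)) = 0.
g(0) = ΣzᵢKᵢ − 1 = 0.2856 and g(1) = 1 − Σzᵢ/Kᵢ = -0.3896, so a root lies in (0, 1).
Iterate (Newton) starting at V/F = 0.35:
  V/F = 0.3500: g = 0.06347, g' = -0.5656 → V/F = 0.4622
  V/F = 0.4622: g = 0.00036, g' = -0.5634 → V/F = 0.4629
Converged at V/F = 0.4629.
Compositions from xᵢ = zᵢ/(1+V/F(Kᵢ−1)), yᵢ = Kᵢxᵢ:
  methanol: x = 0.3459, y = 0.7188
  toluene: x = 0.4675, y = 0.2193
  n-octane: x = 0.1866, y = 0.0619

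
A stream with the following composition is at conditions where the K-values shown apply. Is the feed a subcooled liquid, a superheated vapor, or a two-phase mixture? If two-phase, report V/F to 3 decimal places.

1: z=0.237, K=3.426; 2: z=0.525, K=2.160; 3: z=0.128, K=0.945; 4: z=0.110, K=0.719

superheated vapor

ΣzᵢKᵢ = 2.146; Σzᵢ/Kᵢ = 0.601.
Since Σzᵢ/Kᵢ < 1 the mixture is above its dew point — single vapor phase.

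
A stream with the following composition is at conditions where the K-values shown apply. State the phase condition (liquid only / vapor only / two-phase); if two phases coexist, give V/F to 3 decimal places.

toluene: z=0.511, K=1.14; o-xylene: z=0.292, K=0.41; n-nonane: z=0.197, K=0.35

liquid only

ΣzᵢKᵢ = 0.771; Σzᵢ/Kᵢ = 1.723.
Since ΣzᵢKᵢ < 1 the mixture is below its bubble point — single liquid phase.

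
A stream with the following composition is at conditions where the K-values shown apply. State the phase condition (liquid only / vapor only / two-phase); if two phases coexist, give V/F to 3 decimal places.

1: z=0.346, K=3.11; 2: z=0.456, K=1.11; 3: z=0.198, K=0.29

two-phase, V/F = 0.790

ΣzᵢKᵢ = 1.640; Σzᵢ/Kᵢ = 1.205.
Both exceed 1, so a two-phase solution exists.
Material balance + equilibrium reduce to Σ zᵢ(Kᵢ−1)/(1+ψ(Kᵢ−1)) = 0.
Newton iteration, ψ⁰ = 0.44:
  ψ = 0.440: g = 0.2220, g' = -0.630 → ψ = 0.792
  ψ = 0.792: g = -0.0018, g' = -0.742 → ψ = 0.790
Converged at ψ = 0.790.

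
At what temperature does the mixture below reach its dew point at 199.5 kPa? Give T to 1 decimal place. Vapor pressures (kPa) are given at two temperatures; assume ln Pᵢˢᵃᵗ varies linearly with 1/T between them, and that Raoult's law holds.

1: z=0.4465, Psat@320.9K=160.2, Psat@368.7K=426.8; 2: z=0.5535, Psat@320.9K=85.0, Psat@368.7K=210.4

Dew-point temperature: Σzᵢ·P/Pᵢˢᵃᵗ(T) = 1. Interpolate ln Pᵢˢᵃᵗ = aᵢ + bᵢ/T.
  T = 320.9 K: ΣzᵢP/Pᵢˢᵃᵗ = 1.8551
  T = 368.7 K: ΣzᵢP/Pᵢˢᵃᵗ = 0.7335
  T = 344.8 K: ΣzᵢP/Pᵢˢᵃᵗ = 1.1295
  T = 356.8 K: ΣzᵢP/Pᵢˢᵃᵗ = 0.9028
  T = 350.8 K: ΣzᵢP/Pᵢˢᵃᵗ = 1.0079
  T = 353.8 K: ΣzᵢP/Pᵢˢᵃᵗ = 0.9534
  T = 352.3 K: ΣzᵢP/Pᵢˢᵃᵗ = 0.9802
Interpolating between 350.8 K and 352.3 K gives T ≈ 351.2 K.

T = 351.2 K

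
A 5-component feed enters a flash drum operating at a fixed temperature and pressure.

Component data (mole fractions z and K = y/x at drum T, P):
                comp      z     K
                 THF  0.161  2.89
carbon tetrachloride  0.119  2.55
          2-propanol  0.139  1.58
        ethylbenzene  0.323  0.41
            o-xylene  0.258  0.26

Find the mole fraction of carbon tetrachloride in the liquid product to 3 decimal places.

Material balance + equilibrium reduce to Σ zᵢ(Kᵢ−1)/(1+V/F(Kᵢ−1)) = 0.
Check two-phase: ΣzᵢKᵢ = 1.188 > 1 and Σzᵢ/Kᵢ = 1.970 > 1, so g(0) = 0.188 > 0 and g(1) = -0.970 < 0.
Newton iteration, V/F⁰ = 0.5:
  V/F = 0.500: g = -0.2505, g' = -0.853 → V/F = 0.206
  V/F = 0.206: g = -0.0116, g' = -0.842 → V/F = 0.193
Converged at V/F = 0.193.
Compositions from xᵢ = zᵢ/(1+V/F(Kᵢ−1)), yᵢ = Kᵢxᵢ:
  THF: x = 0.118, y = 0.341
  carbon tetrachloride: x = 0.092, y = 0.234
  2-propanol: x = 0.125, y = 0.198
  ethylbenzene: x = 0.364, y = 0.149
  o-xylene: x = 0.301, y = 0.078

x_carbon tetrachloride = 0.092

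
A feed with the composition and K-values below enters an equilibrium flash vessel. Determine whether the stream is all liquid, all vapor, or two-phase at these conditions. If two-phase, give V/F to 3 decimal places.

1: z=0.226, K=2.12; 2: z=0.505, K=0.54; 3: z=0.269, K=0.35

ΣzᵢKᵢ = 0.846; Σzᵢ/Kᵢ = 1.810.
Since ΣzᵢKᵢ < 1 the mixture is below its bubble point — single liquid phase.

all liquid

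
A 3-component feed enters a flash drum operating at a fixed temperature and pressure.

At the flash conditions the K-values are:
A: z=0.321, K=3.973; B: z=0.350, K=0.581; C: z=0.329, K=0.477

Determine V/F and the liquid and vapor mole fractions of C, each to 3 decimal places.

V/F = 0.453, x_C = 0.431, y_C = 0.206

Material balance + equilibrium reduce to Σ zᵢ(Kᵢ−1)/(1+V/F(Kᵢ−1)) = 0.
Feasibility: ΣzᵢKᵢ = 1.636, Σzᵢ/Kᵢ = 1.373 — both > 1, two phases present.
Iterate (Newton) starting at V/F = 0.5:
  V/F = 0.500: g = -0.0347, g' = -0.722 → V/F = 0.452
  V/F = 0.452: g = 0.0010, g' = -0.764 → V/F = 0.453
Converged at V/F = 0.453.
Compositions from xᵢ = zᵢ/(1+V/F(Kᵢ−1)), yᵢ = Kᵢxᵢ:
  A: x = 0.137, y = 0.543
  B: x = 0.432, y = 0.251
  C: x = 0.431, y = 0.206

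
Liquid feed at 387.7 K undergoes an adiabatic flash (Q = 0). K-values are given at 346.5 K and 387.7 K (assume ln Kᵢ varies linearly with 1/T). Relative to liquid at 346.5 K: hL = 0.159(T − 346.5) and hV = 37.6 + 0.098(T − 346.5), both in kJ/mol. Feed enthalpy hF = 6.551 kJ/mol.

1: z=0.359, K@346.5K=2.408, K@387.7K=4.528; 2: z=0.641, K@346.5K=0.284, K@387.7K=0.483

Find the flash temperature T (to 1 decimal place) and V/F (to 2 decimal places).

T = 353.4 K, V/F = 0.15

Adiabatic flash: solve Rachford–Rice at each trial T, then check hF = ψ·hV(T) + (1−ψ)·hL(T).
  T = 346.5 K: K = (2.408, 0.284), RR gives ψ = 0.046, H_out = 1.735 kJ/mol
  T = 387.7 K: K = (4.528, 0.483), RR gives ψ = 0.513, H_out = 24.540 kJ/mol
  T = 367.1 K: K = (3.361, 0.376), RR gives ψ = 0.304, H_out = 14.315 kJ/mol
  T = 356.8 K: K = (2.859, 0.328), RR gives ψ = 0.189, H_out = 8.640 kJ/mol
  T = 351.6 K: K = (2.625, 0.305), RR gives ψ = 0.122, H_out = 5.371 kJ/mol
  T = 354.2 K: K = (2.740, 0.317), RR gives ψ = 0.157, H_out = 7.051 kJ/mol
  T = 352.9 K: K = (2.682, 0.311), RR gives ψ = 0.140, H_out = 6.223 kJ/mol
Linear interpolation between T = 352.9 (H_out = 6.223) and T = 354.2 (H_out = 7.051) on hF = 6.551 gives T ≈ 353.4 K, at which ψ = 0.15.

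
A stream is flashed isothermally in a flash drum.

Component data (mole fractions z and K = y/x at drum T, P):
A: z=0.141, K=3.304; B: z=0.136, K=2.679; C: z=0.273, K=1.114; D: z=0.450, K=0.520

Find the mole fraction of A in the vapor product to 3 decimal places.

y_A = 0.207

Rachford–Rice: g(V/F) = Σ zᵢ(Kᵢ−1)/(1+V/F(Kᵢ−1)) = 0.
Feasibility: ΣzᵢKᵢ = 1.368, Σzᵢ/Kᵢ = 1.204 — both > 1, two phases present.
Newton iteration, V/F⁰ = 0.5:
  V/F = 0.500: g = 0.0203, g' = -0.458 → V/F = 0.544
  V/F = 0.544: g = 0.0003, g' = -0.445 → V/F = 0.545
Converged at V/F = 0.545.
Compositions from xᵢ = zᵢ/(1+V/F(Kᵢ−1)), yᵢ = Kᵢxᵢ:
  A: x = 0.063, y = 0.207
  B: x = 0.071, y = 0.190
  C: x = 0.257, y = 0.286
  D: x = 0.609, y = 0.317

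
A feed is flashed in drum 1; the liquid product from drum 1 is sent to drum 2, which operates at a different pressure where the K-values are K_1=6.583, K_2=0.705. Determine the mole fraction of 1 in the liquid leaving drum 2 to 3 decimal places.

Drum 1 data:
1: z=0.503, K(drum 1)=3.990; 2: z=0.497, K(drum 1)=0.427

Drum 1:
Let ψ₁ = V/F and solve Σ zᵢ(Kᵢ−1)/(1+ψ₁(Kᵢ−1)) = 0.
g(0) = ΣzᵢKᵢ − 1 = 1.219 and g(1) = 1 − Σzᵢ/Kᵢ = -0.290, so a root lies in (0, 1).
Binary case is linear: z₁(K₁−1)(1+ψ₁(K₂−1)) + z₂(K₂−1)(1+ψ₁(K₁−1)) = 0
⇒ ψ₁ = [z₁(K₁−1)+z₂(K₂−1)] / [−(K₁−1)(K₂−1)] = 1.2192/1.7133 = 0.712
Drum-1 compositions:
  1: x = 0.161, y = 0.642
  2: x = 0.839, y = 0.358
Drum-2 feed = drum-1 liquid: z₂ = (0.1608, 0.8392).
Drum 2:
Material balance + equilibrium reduce to Σ zᵢ(Kᵢ−1)/(1+ψ₂(Kᵢ−1)) = 0.
Check two-phase: ΣzᵢKᵢ = 1.650 > 1 and Σzᵢ/Kᵢ = 1.215 > 1, so g(0) = 0.650 > 0 and g(1) = -0.215 < 0.
Iterate (Newton) starting at ψ₂ = 0.69:
  ψ₂ = 0.690: g = -0.1258, g' = -0.328 → ψ₂ = 0.307
  ψ₂ = 0.307: g = 0.0590, g' = -0.770 → ψ₂ = 0.383
  ψ₂ = 0.383: g = 0.0069, g' = -0.602 → ψ₂ = 0.395
Converged at ψ₂ = 0.395.
  1: x = 0.050, y = 0.330
  2: x = 0.950, y = 0.670

x_1 (drum 2) = 0.050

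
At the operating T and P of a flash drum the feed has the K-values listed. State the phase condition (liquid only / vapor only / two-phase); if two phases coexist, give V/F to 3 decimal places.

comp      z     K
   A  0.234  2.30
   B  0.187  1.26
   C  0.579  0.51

ΣzᵢKᵢ = 1.069; Σzᵢ/Kᵢ = 1.385.
Both exceed 1, so a two-phase solution exists.
Rachford–Rice: g(ψ) = Σ zᵢ(Kᵢ−1)/(1+ψ(Kᵢ−1)) = 0.
Newton iteration, ψ⁰ = 0.5:
  ψ = 0.500: g = -0.1484, g' = -0.399 → ψ = 0.128
  ψ = 0.128: g = 0.0051, g' = -0.461 → ψ = 0.139
Converged at ψ = 0.139.

two-phase, V/F = 0.139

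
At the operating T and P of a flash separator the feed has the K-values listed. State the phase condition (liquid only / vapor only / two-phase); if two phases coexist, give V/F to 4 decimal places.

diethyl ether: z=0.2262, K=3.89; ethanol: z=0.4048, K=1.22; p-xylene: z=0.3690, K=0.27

two-phase, V/F = 0.4056

ΣzᵢKᵢ = 1.4734; Σzᵢ/Kᵢ = 1.7566.
Both exceed 1, so a two-phase solution exists.
Newton–Raphson from ψ = 0.5:
  ψ = 0.5000: g = -0.07660, g' = -0.8196 → ψ = 0.4065
  ψ = 0.4065: g = -0.00073, g' = -0.8135 → ψ = 0.4056
Converged at ψ = 0.4056.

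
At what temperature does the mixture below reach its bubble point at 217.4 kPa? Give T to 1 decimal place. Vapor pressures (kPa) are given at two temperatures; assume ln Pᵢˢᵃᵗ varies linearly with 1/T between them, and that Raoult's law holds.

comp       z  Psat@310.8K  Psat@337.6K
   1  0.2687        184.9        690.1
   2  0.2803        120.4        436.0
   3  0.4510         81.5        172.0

T = 324.1 K

Bubble-point temperature: ΣzᵢPᵢˢᵃᵗ(T) = P. Interpolate ln Pᵢˢᵃᵗ = aᵢ + bᵢ/T.
  T = 310.8 K: ΣzᵢPᵢˢᵃᵗ = 120.19 kPa
  T = 337.6 K: ΣzᵢPᵢˢᵃᵗ = 385.21 kPa
  T = 324.2 K: ΣzᵢPᵢˢᵃᵗ = 218.81 kPa
  T = 317.5 K: ΣzᵢPᵢˢᵃᵗ = 162.85 kPa
  T = 320.9 K: ΣzᵢPᵢˢᵃᵗ = 189.38 kPa
  T = 322.5 K: ΣzᵢPᵢˢᵃᵗ = 203.17 kPa
  T = 323.4 K: ΣzᵢPᵢˢᵃᵗ = 211.32 kPa
  T = 323.8 K: ΣzᵢPᵢˢᵃᵗ = 215.04 kPa
Interpolating between 323.8 K and 324.2 K gives T ≈ 324.1 K.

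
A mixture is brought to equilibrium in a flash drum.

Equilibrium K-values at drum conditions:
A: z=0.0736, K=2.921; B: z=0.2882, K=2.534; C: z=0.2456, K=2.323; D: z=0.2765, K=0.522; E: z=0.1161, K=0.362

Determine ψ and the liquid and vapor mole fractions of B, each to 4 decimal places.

Rachford–Rice: g(ψ) = Σ zᵢ(Kᵢ−1)/(1+ψ(Kᵢ−1)) = 0.
g(0) = ΣzᵢKᵢ − 1 = 0.7022 and g(1) = 1 − Σzᵢ/Kᵢ = -0.0951, so a root lies in (0, 1).
Newton–Raphson from ψ = 0.5:
  ψ = 0.5000: g = 0.23543, g' = -0.6546 → ψ = 0.8597
  ψ = 0.8597: g = 0.00760, g' = -0.6727 → ψ = 0.8710
  ψ = 0.8710: g = -0.00004, g' = -0.6799 → ψ = 0.8709
Converged at ψ = 0.8709.
Compositions from xᵢ = zᵢ/(1+ψ(Kᵢ−1)), yᵢ = Kᵢxᵢ:
  A: x = 0.0275, y = 0.0804
  B: x = 0.1234, y = 0.3126
  C: x = 0.1141, y = 0.2651
  D: x = 0.4737, y = 0.2473
  E: x = 0.2613, y = 0.0946

ψ = 0.8709, x_B = 0.1234, y_B = 0.3126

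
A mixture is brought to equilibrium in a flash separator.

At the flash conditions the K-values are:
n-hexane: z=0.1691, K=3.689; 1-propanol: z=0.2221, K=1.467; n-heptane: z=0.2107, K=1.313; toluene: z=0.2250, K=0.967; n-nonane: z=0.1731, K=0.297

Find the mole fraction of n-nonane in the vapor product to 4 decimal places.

Newton iteration, ψ⁰ = 0.5:
  ψ = 0.5000: g = 0.13986, g' = -0.4734 → ψ = 0.7955
  ψ = 0.7955: g = -0.01040, g' = -0.6036 → ψ = 0.7782
  ψ = 0.7782: g = -0.00017, g' = -0.5845 → ψ = 0.7779
Converged at ψ = 0.7779.
Compositions from xᵢ = zᵢ/(1+ψ(Kᵢ−1)), yᵢ = Kᵢxᵢ:
  n-hexane: x = 0.0547, y = 0.2018
  1-propanol: x = 0.1629, y = 0.2390
  n-heptane: x = 0.1694, y = 0.2225
  toluene: x = 0.2309, y = 0.2233
  n-nonane: x = 0.3820, y = 0.1135

y_n-nonane = 0.1135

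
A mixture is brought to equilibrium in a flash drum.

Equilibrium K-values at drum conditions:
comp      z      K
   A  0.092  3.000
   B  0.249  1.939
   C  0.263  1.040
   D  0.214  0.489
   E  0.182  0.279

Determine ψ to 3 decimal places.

ψ = 0.322

Material balance + equilibrium reduce to Σ zᵢ(Kᵢ−1)/(1+ψ(Kᵢ−1)) = 0.
g(0) = ΣzᵢKᵢ − 1 = 0.188 and g(1) = 1 − Σzᵢ/Kᵢ = -0.502, so a root lies in (0, 1).
Iterate (Newton) starting at ψ = 0.6:
  ψ = 0.600: g = -0.1455, g' = -0.576 → ψ = 0.348
  ψ = 0.348: g = -0.0129, g' = -0.504 → ψ = 0.322
Converged at ψ = 0.322.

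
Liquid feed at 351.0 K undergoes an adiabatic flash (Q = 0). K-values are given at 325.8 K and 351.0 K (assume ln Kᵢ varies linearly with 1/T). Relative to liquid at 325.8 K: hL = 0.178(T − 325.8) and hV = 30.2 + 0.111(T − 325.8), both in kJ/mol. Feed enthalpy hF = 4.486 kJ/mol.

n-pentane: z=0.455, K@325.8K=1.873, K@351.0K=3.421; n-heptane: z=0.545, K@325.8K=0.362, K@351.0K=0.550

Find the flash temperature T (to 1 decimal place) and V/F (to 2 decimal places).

T = 327.1 K, V/F = 0.14

Adiabatic flash: solve Rachford–Rice at each trial T, then check hF = ψ·hV(T) + (1−ψ)·hL(T).
  T = 325.8 K: K = (1.873, 0.362), RR gives ψ = 0.089, H_out = 2.684 kJ/mol
  T = 351.0 K: K = (3.421, 0.550), RR gives ψ = 0.786, H_out = 26.896 kJ/mol
  T = 338.4 K: K = (2.560, 0.450), RR gives ψ = 0.477, H_out = 16.258 kJ/mol
  T = 332.1 K: K = (2.196, 0.404), RR gives ψ = 0.308, H_out = 10.299 kJ/mol
  T = 329.0 K: K = (2.032, 0.383), RR gives ψ = 0.210, H_out = 6.855 kJ/mol
  T = 327.4 K: K = (1.951, 0.372), RR gives ψ = 0.152, H_out = 4.865 kJ/mol
Linear interpolation between T = 325.8 (H_out = 2.684) and T = 327.4 (H_out = 4.865) on hF = 4.486 gives T ≈ 327.1 K, at which ψ = 0.14.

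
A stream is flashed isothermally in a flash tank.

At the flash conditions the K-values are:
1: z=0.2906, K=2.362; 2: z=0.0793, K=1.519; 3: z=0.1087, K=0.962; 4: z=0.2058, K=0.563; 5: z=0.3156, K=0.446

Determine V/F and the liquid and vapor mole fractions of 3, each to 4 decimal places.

Rachford–Rice: g(V/F) = Σ zᵢ(Kᵢ−1)/(1+V/F(Kᵢ−1)) = 0.
Feasibility: ΣzᵢKᵢ = 1.1680, Σzᵢ/Kᵢ = 1.3614 — both > 1, two phases present.
Newton–Raphson from V/F = 0.5:
  V/F = 0.5000: g = -0.09299, g' = -0.4541 → V/F = 0.2952
  V/F = 0.2952: g = 0.00152, g' = -0.4807 → V/F = 0.2984
Converged at V/F = 0.2984.
Compositions from xᵢ = zᵢ/(1+V/F(Kᵢ−1)), yᵢ = Kᵢxᵢ:
  1: x = 0.2066, y = 0.4881
  2: x = 0.0687, y = 0.1043
  3: x = 0.1099, y = 0.1058
  4: x = 0.2367, y = 0.1332
  5: x = 0.3781, y = 0.1686

V/F = 0.2984, x_3 = 0.1099, y_3 = 0.1058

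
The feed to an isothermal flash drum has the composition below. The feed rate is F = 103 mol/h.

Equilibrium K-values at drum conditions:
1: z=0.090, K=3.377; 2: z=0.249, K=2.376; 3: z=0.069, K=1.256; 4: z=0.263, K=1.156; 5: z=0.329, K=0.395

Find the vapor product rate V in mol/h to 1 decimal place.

Material balance + equilibrium reduce to Σ zᵢ(Kᵢ−1)/(1+β(Kᵢ−1)) = 0.
Check two-phase: ΣzᵢKᵢ = 1.416 > 1 and Σzᵢ/Kᵢ = 1.247 > 1, so g(0) = 0.416 > 0 and g(1) = -0.247 < 0.
Newton iteration, β⁰ = 0.5:
  β = 0.500: g = 0.0691, g' = -0.528 → β = 0.631
  β = 0.631: g = -0.0003, g' = -0.540 → β = 0.630
Converged at β = 0.630.
Then V = β·F = 0.6302·103 = 64.9 mol/h and L = F − V = 38.1 mol/h.

V = 64.9 mol/h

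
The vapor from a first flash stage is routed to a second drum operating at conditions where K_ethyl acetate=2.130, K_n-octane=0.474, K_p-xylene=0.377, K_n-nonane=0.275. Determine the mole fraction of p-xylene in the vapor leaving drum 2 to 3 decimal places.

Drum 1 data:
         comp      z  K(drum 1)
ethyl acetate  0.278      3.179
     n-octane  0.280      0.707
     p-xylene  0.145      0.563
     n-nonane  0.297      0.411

y_p-xylene (drum 2) = 0.050

Drum 1:
Rachford–Rice: g(ψ₁) = Σ zᵢ(Kᵢ−1)/(1+ψ₁(Kᵢ−1)) = 0.
g(0) = ΣzᵢKᵢ − 1 = 0.285 and g(1) = 1 − Σzᵢ/Kᵢ = -0.464, so a root lies in (0, 1).
Newton–Raphson from ψ₁ = 0.52:
  ψ₁ = 0.520: g = -0.1470, g' = -0.584 → ψ₁ = 0.268
  ψ₁ = 0.268: g = 0.0136, g' = -0.735 → ψ₁ = 0.287
Converged at ψ₁ = 0.287.
Drum-1 compositions:
  ethyl acetate: x = 0.171, y = 0.544
  n-octane: x = 0.306, y = 0.216
  p-xylene: x = 0.166, y = 0.093
  n-nonane: x = 0.357, y = 0.147
Drum-2 feed = drum-1 vapor: z₂ = (0.5436, 0.2161, 0.0934, 0.1469).
Drum 2:
Material balance + equilibrium reduce to Σ zᵢ(Kᵢ−1)/(1+ψ₂(Kᵢ−1)) = 0.
g(0) = ΣzᵢKᵢ − 1 = 0.336 and g(1) = 1 − Σzᵢ/Kᵢ = -0.493, so a root lies in (0, 1).
Newton iteration, ψ₂⁰ = 0.5:
  ψ₂ = 0.500: g = -0.0133, g' = -0.660 → ψ₂ = 0.480
Converged at ψ₂ = 0.480.
  ethyl acetate: x = 0.353, y = 0.751
  n-octane: x = 0.289, y = 0.137
  p-xylene: x = 0.133, y = 0.050
  n-nonane: x = 0.225, y = 0.062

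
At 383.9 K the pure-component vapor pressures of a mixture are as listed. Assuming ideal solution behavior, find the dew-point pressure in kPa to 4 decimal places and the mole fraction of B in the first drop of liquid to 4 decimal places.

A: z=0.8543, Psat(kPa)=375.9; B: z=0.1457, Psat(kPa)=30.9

At the dew point ψ → 1, so Σzᵢ/Kᵢ = 1 with Kᵢ = Pᵢˢᵃᵗ/P ⇒ 1/P = Σzᵢ/Pᵢˢᵃᵗ.
1/P = 0.8543/375.9 + 0.1457/30.9 = 0.0069879 ⇒ P = 143.1047 kPa
xᵢ = zᵢP/Pᵢˢᵃᵗ ⇒ x_B = 0.1457·143.1047/30.9 = 0.6748

Pdew = 143.1047 kPa, x_B = 0.6748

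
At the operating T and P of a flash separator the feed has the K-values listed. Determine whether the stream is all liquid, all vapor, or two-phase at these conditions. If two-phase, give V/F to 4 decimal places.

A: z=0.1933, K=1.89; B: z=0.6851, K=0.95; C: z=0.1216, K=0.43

two-phase, V/F = 0.4141

ΣzᵢKᵢ = 1.0685; Σzᵢ/Kᵢ = 1.1062.
Both exceed 1, so a two-phase solution exists.
Rachford–Rice: g(ψ) = Σ zᵢ(Kᵢ−1)/(1+ψ(Kᵢ−1)) = 0.
Newton iteration, ψ⁰ = 0.5:
  ψ = 0.5000: g = -0.01302, g' = -0.1524 → ψ = 0.4146
  ψ = 0.4146: g = -0.00007, g' = -0.1512 → ψ = 0.4141
Converged at ψ = 0.4141.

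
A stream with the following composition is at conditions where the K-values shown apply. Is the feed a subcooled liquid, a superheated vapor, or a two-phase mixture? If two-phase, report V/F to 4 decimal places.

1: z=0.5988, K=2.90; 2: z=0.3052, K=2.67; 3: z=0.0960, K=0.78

superheated vapor

ΣzᵢKᵢ = 2.6263; Σzᵢ/Kᵢ = 0.4439.
Since Σzᵢ/Kᵢ < 1 the mixture is above its dew point — single vapor phase.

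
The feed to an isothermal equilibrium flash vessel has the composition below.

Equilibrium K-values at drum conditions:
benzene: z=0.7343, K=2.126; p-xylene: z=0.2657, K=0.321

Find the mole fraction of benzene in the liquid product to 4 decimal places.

Material balance + equilibrium reduce to Σ zᵢ(Kᵢ−1)/(1+V/F(Kᵢ−1)) = 0.
Check two-phase: ΣzᵢKᵢ = 1.6464 > 1 and Σzᵢ/Kᵢ = 1.1731 > 1, so g(0) = 0.6464 > 0 and g(1) = -0.1731 < 0.
Binary case is linear: z₁(K₁−1)(1+V/F(K₂−1)) + z₂(K₂−1)(1+V/F(K₁−1)) = 0
⇒ V/F = [z₁(K₁−1)+z₂(K₂−1)] / [−(K₁−1)(K₂−1)] = 0.64641/0.76455 = 0.8455
Compositions from xᵢ = zᵢ/(1+V/F(Kᵢ−1)), yᵢ = Kᵢxᵢ:
  benzene: x = 0.3762, y = 0.7998
  p-xylene: x = 0.6238, y = 0.2002

x_benzene = 0.3762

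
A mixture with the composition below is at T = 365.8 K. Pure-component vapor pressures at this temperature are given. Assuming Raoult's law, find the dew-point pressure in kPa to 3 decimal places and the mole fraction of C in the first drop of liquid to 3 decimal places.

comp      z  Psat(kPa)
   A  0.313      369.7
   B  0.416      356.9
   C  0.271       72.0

At the dew point ψ → 1, so Σzᵢ/Kᵢ = 1 with Kᵢ = Pᵢˢᵃᵗ/P ⇒ 1/P = Σzᵢ/Pᵢˢᵃᵗ.
1/P = 0.313/369.7 + 0.416/356.9 + 0.271/72.0 = 0.005776 ⇒ P = 173.127 kPa
xᵢ = zᵢP/Pᵢˢᵃᵗ ⇒ x_C = 0.271·173.127/72.0 = 0.652

Pdew = 173.127 kPa, x_C = 0.652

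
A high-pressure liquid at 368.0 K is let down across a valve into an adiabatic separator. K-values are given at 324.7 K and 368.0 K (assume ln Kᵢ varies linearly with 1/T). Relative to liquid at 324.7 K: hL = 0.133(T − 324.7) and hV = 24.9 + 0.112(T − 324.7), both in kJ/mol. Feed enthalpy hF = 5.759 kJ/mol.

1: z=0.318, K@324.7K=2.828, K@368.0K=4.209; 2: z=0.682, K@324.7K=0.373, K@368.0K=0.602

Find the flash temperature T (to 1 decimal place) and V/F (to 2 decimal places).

Adiabatic flash: solve Rachford–Rice at each trial T, then check hF = ψ·hV(T) + (1−ψ)·hL(T).
  T = 324.7 K: K = (2.828, 0.373), RR gives ψ = 0.134, H_out = 3.339 kJ/mol
  T = 368.0 K: K = (4.209, 0.602), RR gives ψ = 0.586, H_out = 19.829 kJ/mol
  T = 346.4 K: K = (3.495, 0.481), RR gives ψ = 0.340, H_out = 11.189 kJ/mol
  T = 335.5 K: K = (3.153, 0.425), RR gives ψ = 0.236, H_out = 7.271 kJ/mol
  T = 330.1 K: K = (2.989, 0.399), RR gives ψ = 0.186, H_out = 5.326 kJ/mol
  T = 332.8 K: K = (3.070, 0.412), RR gives ψ = 0.211, H_out = 6.302 kJ/mol
  T = 331.5 K: K = (3.031, 0.405), RR gives ψ = 0.199, H_out = 5.833 kJ/mol
Linear interpolation between T = 330.1 (H_out = 5.326) and T = 331.5 (H_out = 5.833) on hF = 5.759 gives T ≈ 331.3 K, at which ψ = 0.20.

T = 331.3 K, V/F = 0.20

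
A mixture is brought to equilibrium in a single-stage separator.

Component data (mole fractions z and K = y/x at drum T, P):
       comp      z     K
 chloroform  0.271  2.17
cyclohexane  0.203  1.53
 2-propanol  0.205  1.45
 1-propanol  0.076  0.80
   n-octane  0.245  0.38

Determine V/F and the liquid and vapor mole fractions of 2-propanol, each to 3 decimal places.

V/F = 0.776, x_2-propanol = 0.152, y_2-propanol = 0.220

Material balance + equilibrium reduce to Σ zᵢ(Kᵢ−1)/(1+V/F(Kᵢ−1)) = 0.
Feasibility: ΣzᵢKᵢ = 1.350, Σzᵢ/Kᵢ = 1.139 — both > 1, two phases present.
Iterate (Newton) starting at V/F = 0.5:
  V/F = 0.500: g = 0.1234, g' = -0.413 → V/F = 0.799
  V/F = 0.799: g = -0.0118, g' = -0.524 → V/F = 0.776
Converged at V/F = 0.776.
Compositions from xᵢ = zᵢ/(1+V/F(Kᵢ−1)), yᵢ = Kᵢxᵢ:
  chloroform: x = 0.142, y = 0.308
  cyclohexane: x = 0.144, y = 0.220
  2-propanol: x = 0.152, y = 0.220
  1-propanol: x = 0.090, y = 0.072
  n-octane: x = 0.472, y = 0.179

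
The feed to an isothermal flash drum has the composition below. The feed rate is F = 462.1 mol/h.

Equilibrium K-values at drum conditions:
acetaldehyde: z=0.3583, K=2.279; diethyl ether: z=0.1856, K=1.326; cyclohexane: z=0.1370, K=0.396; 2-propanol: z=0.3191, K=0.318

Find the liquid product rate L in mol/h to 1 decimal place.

Newton iteration, ψ⁰ = 0.41:
  ψ = 0.4100: g = -0.05809, g' = -0.6419 → ψ = 0.3195
  ψ = 0.3195: g = -0.00067, g' = -0.6309 → ψ = 0.3184
Converged at ψ = 0.3184.
Then V = ψ·F = 0.3184·462.1 = 147.1 mol/h and L = F − V = 315.0 mol/h.

L = 315.0 mol/h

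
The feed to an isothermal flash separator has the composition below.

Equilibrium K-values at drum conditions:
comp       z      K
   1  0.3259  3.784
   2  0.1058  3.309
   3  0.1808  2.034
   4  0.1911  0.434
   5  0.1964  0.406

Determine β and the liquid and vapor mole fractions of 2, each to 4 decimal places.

Newton iteration, β⁰ = 0.55:
  β = 0.5500: g = 0.25492, g' = -0.8642 → β = 0.8450
  β = 0.8450: g = 0.01167, g' = -0.8488 → β = 0.8587
Converged at β = 0.8587.
Compositions from xᵢ = zᵢ/(1+β(Kᵢ−1)), yᵢ = Kᵢxᵢ:
  1: x = 0.0961, y = 0.3637
  2: x = 0.0355, y = 0.1174
  3: x = 0.0958, y = 0.1948
  4: x = 0.3718, y = 0.1614
  5: x = 0.4008, y = 0.1627

β = 0.8587, x_2 = 0.0355, y_2 = 0.1174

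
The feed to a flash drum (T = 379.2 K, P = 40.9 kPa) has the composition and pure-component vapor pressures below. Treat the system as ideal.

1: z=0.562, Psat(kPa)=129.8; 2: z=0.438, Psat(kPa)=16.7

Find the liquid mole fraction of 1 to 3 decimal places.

x_1 = 0.214

Raoult's law: Kᵢ = Pᵢˢᵃᵗ/P = Pᵢˢᵃᵗ/40.9.
  K_1 = 129.8/40.9 = 3.17359, K_2 = 16.7/40.9 = 0.40831
Let β = V/F and solve Σ zᵢ(Kᵢ−1)/(1+β(Kᵢ−1)) = 0.
g(0) = ΣzᵢKᵢ − 1 = 0.962 and g(1) = 1 − Σzᵢ/Kᵢ = -0.250, so a root lies in (0, 1).
Binary case is linear: z₁(K₁−1)(1+β(K₂−1)) + z₂(K₂−1)(1+β(K₁−1)) = 0
⇒ β = [z₁(K₁−1)+z₂(K₂−1)] / [−(K₁−1)(K₂−1)] = 0.9624/1.2861 = 0.748
Compositions from xᵢ = zᵢ/(1+β(Kᵢ−1)), yᵢ = Kᵢxᵢ:
  1: x = 0.214, y = 0.679
  2: x = 0.786, y = 0.321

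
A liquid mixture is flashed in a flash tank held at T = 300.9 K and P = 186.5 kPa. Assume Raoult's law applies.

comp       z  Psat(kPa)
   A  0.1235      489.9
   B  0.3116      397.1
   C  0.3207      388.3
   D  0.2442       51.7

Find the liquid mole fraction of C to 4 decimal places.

Raoult's law: Kᵢ = Pᵢˢᵃᵗ/P = Pᵢˢᵃᵗ/186.5.
  K_A = 489.9/186.5 = 2.626810, K_B = 397.1/186.5 = 2.129223, K_C = 388.3/186.5 = 2.082038, K_D = 51.7/186.5 = 0.277212
Rachford–Rice: g(ψ) = Σ zᵢ(Kᵢ−1)/(1+ψ(Kᵢ−1)) = 0.
Check two-phase: ΣzᵢKᵢ = 1.7233 > 1 and Σzᵢ/Kᵢ = 1.2283 > 1, so g(0) = 0.7233 > 0 and g(1) = -0.2283 < 0.
Iterate (Newton) starting at ψ = 0.61:
  ψ = 0.6100: g = 0.20253, g' = -0.7660 → ψ = 0.8744
  ψ = 0.8744: g = -0.04134, g' = -1.1975 → ψ = 0.8399
  ψ = 0.8399: g = -0.00188, g' = -1.0923 → ψ = 0.8381
Converged at ψ = 0.8381.
Compositions from xᵢ = zᵢ/(1+ψ(Kᵢ−1)), yᵢ = Kᵢxᵢ:
  A: x = 0.0523, y = 0.1373
  B: x = 0.1601, y = 0.3409
  C: x = 0.1682, y = 0.3502
  D: x = 0.6195, y = 0.1717

x_C = 0.1682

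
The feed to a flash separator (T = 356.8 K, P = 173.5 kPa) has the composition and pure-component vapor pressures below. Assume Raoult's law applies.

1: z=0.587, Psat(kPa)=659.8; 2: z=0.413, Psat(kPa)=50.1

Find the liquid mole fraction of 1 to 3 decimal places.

Raoult's law: Kᵢ = Pᵢˢᵃᵗ/P = Pᵢˢᵃᵗ/173.5.
  K_1 = 659.8/173.5 = 3.80288, K_2 = 50.1/173.5 = 0.28876
Let ψ = V/F and solve Σ zᵢ(Kᵢ−1)/(1+ψ(Kᵢ−1)) = 0.
Feasibility: ΣzᵢKᵢ = 2.352, Σzᵢ/Kᵢ = 1.585 — both > 1, two phases present.
Newton iteration, ψ⁰ = 0.5:
  ψ = 0.500: g = 0.2293, g' = -1.303 → ψ = 0.676
  ψ = 0.676: g = 0.0026, g' = -1.325 → ψ = 0.678
Converged at ψ = 0.678.
Compositions from xᵢ = zᵢ/(1+ψ(Kᵢ−1)), yᵢ = Kᵢxᵢ:
  1: x = 0.202, y = 0.770
  2: x = 0.798, y = 0.230

x_1 = 0.202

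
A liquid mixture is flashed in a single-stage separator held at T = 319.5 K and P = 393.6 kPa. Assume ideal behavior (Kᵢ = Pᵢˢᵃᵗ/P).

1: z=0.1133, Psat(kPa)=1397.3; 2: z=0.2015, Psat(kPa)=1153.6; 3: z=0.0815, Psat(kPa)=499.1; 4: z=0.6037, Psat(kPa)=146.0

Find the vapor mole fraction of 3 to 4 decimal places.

y_3 = 0.0966

Raoult's law: Kᵢ = Pᵢˢᵃᵗ/P = Pᵢˢᵃᵗ/393.6.
  K_1 = 1397.3/393.6 = 3.550051, K_2 = 1153.6/393.6 = 2.930894, K_3 = 499.1/393.6 = 1.268039, K_4 = 146.0/393.6 = 0.370935
Rachford–Rice: g(β) = Σ zᵢ(Kᵢ−1)/(1+β(Kᵢ−1)) = 0.
Check two-phase: ΣzᵢKᵢ = 1.3201 > 1 and Σzᵢ/Kᵢ = 1.7924 > 1, so g(0) = 0.3201 > 0 and g(1) = -0.7924 < 0.
Newton–Raphson from β = 0.5:
  β = 0.5000: g = -0.20981, g' = -0.8498 → β = 0.2531
  β = 0.2531: g = 0.00570, g' = -0.9542 → β = 0.2591
Converged at β = 0.2591.
Compositions from xᵢ = zᵢ/(1+β(Kᵢ−1)), yᵢ = Kᵢxᵢ:
  1: x = 0.0682, y = 0.2422
  2: x = 0.1343, y = 0.3936
  3: x = 0.0762, y = 0.0966
  4: x = 0.7213, y = 0.2675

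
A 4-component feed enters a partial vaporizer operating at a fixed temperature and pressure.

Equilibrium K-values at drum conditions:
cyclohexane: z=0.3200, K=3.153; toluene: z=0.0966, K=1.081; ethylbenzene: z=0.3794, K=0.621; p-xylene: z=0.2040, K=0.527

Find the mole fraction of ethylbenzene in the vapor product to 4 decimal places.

y_ethylbenzene = 0.3009

Newton–Raphson from ψ = 0.4:
  ψ = 0.4000: g = 0.08925, g' = -0.5739 → ψ = 0.5555
  ψ = 0.5555: g = 0.00820, g' = -0.4796 → ψ = 0.5726
  ψ = 0.5726: g = 0.00006, g' = -0.4728 → ψ = 0.5727
Converged at ψ = 0.5727.
Compositions from xᵢ = zᵢ/(1+ψ(Kᵢ−1)), yᵢ = Kᵢxᵢ:
  cyclohexane: x = 0.1433, y = 0.4518
  toluene: x = 0.0923, y = 0.0998
  ethylbenzene: x = 0.4846, y = 0.3009
  p-xylene: x = 0.2798, y = 0.1475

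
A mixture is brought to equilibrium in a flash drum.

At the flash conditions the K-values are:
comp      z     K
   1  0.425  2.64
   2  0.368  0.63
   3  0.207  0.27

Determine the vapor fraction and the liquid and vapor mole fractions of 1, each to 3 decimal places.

ψ = 0.468, x_1 = 0.240, y_1 = 0.635

Rachford–Rice: g(ψ) = Σ zᵢ(Kᵢ−1)/(1+ψ(Kᵢ−1)) = 0.
Feasibility: ΣzᵢKᵢ = 1.410, Σzᵢ/Kᵢ = 1.512 — both > 1, two phases present.
Newton–Raphson from ψ = 0.5:
  ψ = 0.500: g = -0.0221, g' = -0.695 → ψ = 0.468
Converged at ψ = 0.468.
Compositions from xᵢ = zᵢ/(1+ψ(Kᵢ−1)), yᵢ = Kᵢxᵢ:
  1: x = 0.240, y = 0.635
  2: x = 0.445, y = 0.280
  3: x = 0.314, y = 0.085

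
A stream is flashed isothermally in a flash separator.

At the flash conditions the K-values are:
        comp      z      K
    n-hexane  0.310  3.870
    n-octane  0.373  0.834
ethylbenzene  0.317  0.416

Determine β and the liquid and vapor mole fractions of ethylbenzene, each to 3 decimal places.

β = 0.557, x_ethylbenzene = 0.470, y_ethylbenzene = 0.195

Iterate (Newton) starting at β = 0.46:
  β = 0.460: g = 0.0633, g' = -0.688 → β = 0.552
  β = 0.552: g = 0.0030, g' = -0.630 → β = 0.557
Converged at β = 0.557.
Compositions from xᵢ = zᵢ/(1+β(Kᵢ−1)), yᵢ = Kᵢxᵢ:
  n-hexane: x = 0.119, y = 0.462
  n-octane: x = 0.411, y = 0.343
  ethylbenzene: x = 0.470, y = 0.195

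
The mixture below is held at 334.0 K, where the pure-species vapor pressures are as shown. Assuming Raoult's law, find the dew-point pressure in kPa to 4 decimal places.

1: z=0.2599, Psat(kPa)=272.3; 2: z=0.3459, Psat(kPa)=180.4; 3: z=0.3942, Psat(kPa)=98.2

Pdew = 145.2196 kPa

At the dew point ψ → 1, so Σzᵢ/Kᵢ = 1 with Kᵢ = Pᵢˢᵃᵗ/P ⇒ 1/P = Σzᵢ/Pᵢˢᵃᵗ.
1/P = 0.2599/272.3 + 0.3459/180.4 + 0.3942/98.2 = 0.0068861 ⇒ P = 145.2196 kPa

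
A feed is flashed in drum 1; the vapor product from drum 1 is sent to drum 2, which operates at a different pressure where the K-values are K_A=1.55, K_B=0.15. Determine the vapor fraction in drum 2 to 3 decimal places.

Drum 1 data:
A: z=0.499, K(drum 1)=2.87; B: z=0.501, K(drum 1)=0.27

V/F (drum 2) = 0.595

Drum 1:
Rachford–Rice: g(ψ₁) = Σ zᵢ(Kᵢ−1)/(1+ψ₁(Kᵢ−1)) = 0.
g(0) = ΣzᵢKᵢ − 1 = 0.567 and g(1) = 1 − Σzᵢ/Kᵢ = -1.029, so a root lies in (0, 1).
Newton–Raphson from ψ₁ = 0.63:
  ψ₁ = 0.630: g = -0.2487, g' = -1.283 → ψ₁ = 0.436
  ψ₁ = 0.436: g = -0.0226, g' = -1.104 → ψ₁ = 0.416
Converged at ψ₁ = 0.416.
Drum-1 compositions:
  A: x = 0.281, y = 0.806
  B: x = 0.719, y = 0.194
Drum-2 feed = drum-1 vapor: z₂ = (0.8058, 0.1942).
Drum 2:
Rachford–Rice: g(ψ₂) = Σ zᵢ(Kᵢ−1)/(1+ψ₂(Kᵢ−1)) = 0.
g(0) = ΣzᵢKᵢ − 1 = 0.278 and g(1) = 1 − Σzᵢ/Kᵢ = -0.814, so a root lies in (0, 1).
Binary case is linear: z₁(K₁−1)(1+ψ₂(K₂−1)) + z₂(K₂−1)(1+ψ₂(K₁−1)) = 0
⇒ ψ₂ = [z₁(K₁−1)+z₂(K₂−1)] / [−(K₁−1)(K₂−1)] = 0.2781/0.4675 = 0.595
  A: x = 0.607, y = 0.941
  B: x = 0.393, y = 0.059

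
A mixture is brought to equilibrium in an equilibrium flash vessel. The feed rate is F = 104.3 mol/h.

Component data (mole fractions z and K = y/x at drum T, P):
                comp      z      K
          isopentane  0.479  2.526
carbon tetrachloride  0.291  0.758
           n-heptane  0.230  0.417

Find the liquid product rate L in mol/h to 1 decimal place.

Rachford–Rice: g(V/F) = Σ zᵢ(Kᵢ−1)/(1+V/F(Kᵢ−1)) = 0.
g(0) = ΣzᵢKᵢ − 1 = 0.526 and g(1) = 1 − Σzᵢ/Kᵢ = -0.125, so a root lies in (0, 1).
Newton iteration, V/F⁰ = 0.53:
  V/F = 0.530: g = 0.1293, g' = -0.527 → V/F = 0.775
  V/F = 0.775: g = 0.0035, g' = -0.520 → V/F = 0.782
Converged at V/F = 0.782.
Then V = V/F·F = 0.7819·104.3 = 81.6 mol/h and L = F − V = 22.7 mol/h.

L = 22.7 mol/h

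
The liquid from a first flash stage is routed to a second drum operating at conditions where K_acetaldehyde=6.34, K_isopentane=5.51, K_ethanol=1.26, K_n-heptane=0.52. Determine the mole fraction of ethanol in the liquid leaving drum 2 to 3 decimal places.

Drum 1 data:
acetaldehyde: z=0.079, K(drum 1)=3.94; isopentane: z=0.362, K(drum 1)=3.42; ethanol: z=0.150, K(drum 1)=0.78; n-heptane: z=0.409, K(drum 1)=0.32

Drum 1:
Iterate (Newton) starting at ψ₁ = 0.62:
  ψ₁ = 0.620: g = -0.0864, g' = -1.000 → ψ₁ = 0.534
  ψ₁ = 0.534: g = -0.0011, g' = -0.982 → ψ₁ = 0.532
Converged at ψ₁ = 0.532.
Drum-1 compositions:
  acetaldehyde: x = 0.031, y = 0.121
  isopentane: x = 0.158, y = 0.541
  ethanol: x = 0.170, y = 0.133
  n-heptane: x = 0.641, y = 0.205
Drum-2 feed = drum-1 liquid: z₂ = (0.0308, 0.1582, 0.1699, 0.6411).
Drum 2:
Let ψ₂ = V/F and solve Σ zᵢ(Kᵢ−1)/(1+ψ₂(Kᵢ−1)) = 0.
g(0) = ΣzᵢKᵢ − 1 = 0.614 and g(1) = 1 − Σzᵢ/Kᵢ = -0.401, so a root lies in (0, 1).
Newton iteration, ψ₂⁰ = 0.5:
  ψ₂ = 0.500: g = -0.1018, g' = -0.634 → ψ₂ = 0.339
  ψ₂ = 0.339: g = 0.0135, g' = -0.834 → ψ₂ = 0.355
  ψ₂ = 0.355: g = 0.0002, g' = -0.804 → ψ₂ = 0.356
Converged at ψ₂ = 0.356.
  acetaldehyde: x = 0.011, y = 0.067
  isopentane: x = 0.061, y = 0.335
  ethanol: x = 0.156, y = 0.196
  n-heptane: x = 0.773, y = 0.402

x_ethanol (drum 2) = 0.156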